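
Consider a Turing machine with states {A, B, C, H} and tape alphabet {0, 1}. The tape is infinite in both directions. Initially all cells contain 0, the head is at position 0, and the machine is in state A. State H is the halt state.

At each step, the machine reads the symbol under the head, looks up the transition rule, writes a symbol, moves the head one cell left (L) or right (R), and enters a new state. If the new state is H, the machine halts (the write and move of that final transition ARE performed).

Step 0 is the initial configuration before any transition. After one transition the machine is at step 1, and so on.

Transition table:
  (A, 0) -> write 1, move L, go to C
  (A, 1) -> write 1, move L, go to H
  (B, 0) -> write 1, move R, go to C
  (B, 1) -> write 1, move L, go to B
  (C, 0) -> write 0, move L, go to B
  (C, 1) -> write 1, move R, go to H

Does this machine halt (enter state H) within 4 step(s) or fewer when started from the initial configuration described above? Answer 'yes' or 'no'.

Step 1: in state A at pos 0, read 0 -> (A,0)->write 1,move L,goto C. Now: state=C, head=-1, tape[-2..1]=0010 (head:  ^)
Step 2: in state C at pos -1, read 0 -> (C,0)->write 0,move L,goto B. Now: state=B, head=-2, tape[-3..1]=00010 (head:  ^)
Step 3: in state B at pos -2, read 0 -> (B,0)->write 1,move R,goto C. Now: state=C, head=-1, tape[-3..1]=01010 (head:   ^)
Step 4: in state C at pos -1, read 0 -> (C,0)->write 0,move L,goto B. Now: state=B, head=-2, tape[-3..1]=01010 (head:  ^)
After 4 step(s): state = B (not H) -> not halted within 4 -> no

Answer: no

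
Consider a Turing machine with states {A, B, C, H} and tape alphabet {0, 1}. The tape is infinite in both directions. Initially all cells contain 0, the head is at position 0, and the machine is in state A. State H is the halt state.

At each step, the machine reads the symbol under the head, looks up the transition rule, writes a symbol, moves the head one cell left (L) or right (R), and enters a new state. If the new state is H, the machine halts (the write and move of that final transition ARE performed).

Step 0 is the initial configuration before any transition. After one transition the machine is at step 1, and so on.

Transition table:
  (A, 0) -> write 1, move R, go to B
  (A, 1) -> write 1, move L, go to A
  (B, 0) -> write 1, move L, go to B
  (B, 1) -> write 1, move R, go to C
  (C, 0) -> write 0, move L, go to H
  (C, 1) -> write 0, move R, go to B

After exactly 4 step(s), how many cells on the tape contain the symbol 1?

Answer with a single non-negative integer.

Step 1: in state A at pos 0, read 0 -> (A,0)->write 1,move R,goto B. Now: state=B, head=1, tape[-1..2]=0100 (head:   ^)
Step 2: in state B at pos 1, read 0 -> (B,0)->write 1,move L,goto B. Now: state=B, head=0, tape[-1..2]=0110 (head:  ^)
Step 3: in state B at pos 0, read 1 -> (B,1)->write 1,move R,goto C. Now: state=C, head=1, tape[-1..2]=0110 (head:   ^)
Step 4: in state C at pos 1, read 1 -> (C,1)->write 0,move R,goto B. Now: state=B, head=2, tape[-1..3]=01000 (head:    ^)
Cells containing 1 after step 4: {0} -> 1 cell(s)

Answer: 1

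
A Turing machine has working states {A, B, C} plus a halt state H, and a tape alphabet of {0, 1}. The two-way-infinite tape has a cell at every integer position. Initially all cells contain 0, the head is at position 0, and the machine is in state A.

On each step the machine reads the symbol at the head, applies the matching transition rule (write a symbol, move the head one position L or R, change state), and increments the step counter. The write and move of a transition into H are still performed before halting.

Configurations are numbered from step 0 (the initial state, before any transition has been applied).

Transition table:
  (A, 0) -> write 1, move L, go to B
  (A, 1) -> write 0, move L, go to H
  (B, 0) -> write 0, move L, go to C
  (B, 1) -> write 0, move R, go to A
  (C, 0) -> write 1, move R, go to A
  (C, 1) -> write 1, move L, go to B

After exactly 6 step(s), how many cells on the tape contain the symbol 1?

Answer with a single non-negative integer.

Answer: 1

Derivation:
Step 1: in state A at pos 0, read 0 -> (A,0)->write 1,move L,goto B. Now: state=B, head=-1, tape[-2..1]=0010 (head:  ^)
Step 2: in state B at pos -1, read 0 -> (B,0)->write 0,move L,goto C. Now: state=C, head=-2, tape[-3..1]=00010 (head:  ^)
Step 3: in state C at pos -2, read 0 -> (C,0)->write 1,move R,goto A. Now: state=A, head=-1, tape[-3..1]=01010 (head:   ^)
Step 4: in state A at pos -1, read 0 -> (A,0)->write 1,move L,goto B. Now: state=B, head=-2, tape[-3..1]=01110 (head:  ^)
Step 5: in state B at pos -2, read 1 -> (B,1)->write 0,move R,goto A. Now: state=A, head=-1, tape[-3..1]=00110 (head:   ^)
Step 6: in state A at pos -1, read 1 -> (A,1)->write 0,move L,goto H. Now: state=H, head=-2, tape[-3..1]=00010 (head:  ^)
Cells containing 1 after step 6: {0} -> 1 cell(s)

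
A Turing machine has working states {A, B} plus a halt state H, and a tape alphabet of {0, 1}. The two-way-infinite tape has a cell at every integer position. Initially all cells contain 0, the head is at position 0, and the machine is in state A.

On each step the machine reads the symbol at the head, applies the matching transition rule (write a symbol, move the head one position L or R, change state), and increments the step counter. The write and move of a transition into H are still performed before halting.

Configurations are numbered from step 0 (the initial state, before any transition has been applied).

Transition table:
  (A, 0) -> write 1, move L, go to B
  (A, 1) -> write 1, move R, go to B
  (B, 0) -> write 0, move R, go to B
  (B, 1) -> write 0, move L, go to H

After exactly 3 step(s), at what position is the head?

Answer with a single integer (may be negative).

Answer: -1

Derivation:
Step 1: in state A at pos 0, read 0 -> (A,0)->write 1,move L,goto B. Now: state=B, head=-1, tape[-2..1]=0010 (head:  ^)
Step 2: in state B at pos -1, read 0 -> (B,0)->write 0,move R,goto B. Now: state=B, head=0, tape[-2..1]=0010 (head:   ^)
Step 3: in state B at pos 0, read 1 -> (B,1)->write 0,move L,goto H. Now: state=H, head=-1, tape[-2..1]=0000 (head:  ^)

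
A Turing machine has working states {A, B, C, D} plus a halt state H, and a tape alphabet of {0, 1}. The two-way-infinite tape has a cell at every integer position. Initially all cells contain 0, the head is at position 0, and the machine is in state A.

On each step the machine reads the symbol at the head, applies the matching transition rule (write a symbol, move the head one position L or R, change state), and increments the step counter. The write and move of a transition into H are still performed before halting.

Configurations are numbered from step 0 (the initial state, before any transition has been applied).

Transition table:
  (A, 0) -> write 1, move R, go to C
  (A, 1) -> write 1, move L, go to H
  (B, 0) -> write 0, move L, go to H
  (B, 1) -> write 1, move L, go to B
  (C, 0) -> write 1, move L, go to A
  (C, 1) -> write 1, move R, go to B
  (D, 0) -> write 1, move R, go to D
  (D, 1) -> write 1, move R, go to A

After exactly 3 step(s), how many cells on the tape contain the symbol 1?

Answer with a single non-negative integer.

Step 1: in state A at pos 0, read 0 -> (A,0)->write 1,move R,goto C. Now: state=C, head=1, tape[-1..2]=0100 (head:   ^)
Step 2: in state C at pos 1, read 0 -> (C,0)->write 1,move L,goto A. Now: state=A, head=0, tape[-1..2]=0110 (head:  ^)
Step 3: in state A at pos 0, read 1 -> (A,1)->write 1,move L,goto H. Now: state=H, head=-1, tape[-2..2]=00110 (head:  ^)
Cells containing 1 after step 3: {0, 1} -> 2 cell(s)

Answer: 2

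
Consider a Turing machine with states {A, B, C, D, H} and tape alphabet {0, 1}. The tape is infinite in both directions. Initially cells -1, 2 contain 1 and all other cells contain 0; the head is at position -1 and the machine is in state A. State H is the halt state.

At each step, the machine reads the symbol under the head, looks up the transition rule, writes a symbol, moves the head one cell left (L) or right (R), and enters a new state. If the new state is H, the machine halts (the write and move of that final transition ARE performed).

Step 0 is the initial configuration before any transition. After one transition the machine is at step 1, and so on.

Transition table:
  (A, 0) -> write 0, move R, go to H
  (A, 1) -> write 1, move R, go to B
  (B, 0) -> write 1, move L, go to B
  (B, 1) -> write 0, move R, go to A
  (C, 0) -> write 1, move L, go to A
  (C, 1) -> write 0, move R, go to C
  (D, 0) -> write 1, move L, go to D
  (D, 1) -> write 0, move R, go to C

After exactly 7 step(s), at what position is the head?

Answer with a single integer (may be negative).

Step 1: in state A at pos -1, read 1 -> (A,1)->write 1,move R,goto B. Now: state=B, head=0, tape[-2..3]=010010 (head:   ^)
Step 2: in state B at pos 0, read 0 -> (B,0)->write 1,move L,goto B. Now: state=B, head=-1, tape[-2..3]=011010 (head:  ^)
Step 3: in state B at pos -1, read 1 -> (B,1)->write 0,move R,goto A. Now: state=A, head=0, tape[-2..3]=001010 (head:   ^)
Step 4: in state A at pos 0, read 1 -> (A,1)->write 1,move R,goto B. Now: state=B, head=1, tape[-2..3]=001010 (head:    ^)
Step 5: in state B at pos 1, read 0 -> (B,0)->write 1,move L,goto B. Now: state=B, head=0, tape[-2..3]=001110 (head:   ^)
Step 6: in state B at pos 0, read 1 -> (B,1)->write 0,move R,goto A. Now: state=A, head=1, tape[-2..3]=000110 (head:    ^)
Step 7: in state A at pos 1, read 1 -> (A,1)->write 1,move R,goto B. Now: state=B, head=2, tape[-2..3]=000110 (head:     ^)

Answer: 2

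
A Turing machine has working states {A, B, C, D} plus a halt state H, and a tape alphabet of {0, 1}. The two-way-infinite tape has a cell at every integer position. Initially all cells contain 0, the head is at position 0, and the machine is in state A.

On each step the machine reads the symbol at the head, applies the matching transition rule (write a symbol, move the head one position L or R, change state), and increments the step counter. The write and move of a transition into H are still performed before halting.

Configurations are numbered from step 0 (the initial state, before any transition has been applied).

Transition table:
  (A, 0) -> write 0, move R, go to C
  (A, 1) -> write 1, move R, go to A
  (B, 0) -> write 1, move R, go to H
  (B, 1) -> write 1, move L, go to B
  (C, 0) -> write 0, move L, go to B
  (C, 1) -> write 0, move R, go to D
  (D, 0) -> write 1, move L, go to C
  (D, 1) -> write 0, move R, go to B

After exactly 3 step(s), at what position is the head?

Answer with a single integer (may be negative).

Step 1: in state A at pos 0, read 0 -> (A,0)->write 0,move R,goto C. Now: state=C, head=1, tape[-1..2]=0000 (head:   ^)
Step 2: in state C at pos 1, read 0 -> (C,0)->write 0,move L,goto B. Now: state=B, head=0, tape[-1..2]=0000 (head:  ^)
Step 3: in state B at pos 0, read 0 -> (B,0)->write 1,move R,goto H. Now: state=H, head=1, tape[-1..2]=0100 (head:   ^)

Answer: 1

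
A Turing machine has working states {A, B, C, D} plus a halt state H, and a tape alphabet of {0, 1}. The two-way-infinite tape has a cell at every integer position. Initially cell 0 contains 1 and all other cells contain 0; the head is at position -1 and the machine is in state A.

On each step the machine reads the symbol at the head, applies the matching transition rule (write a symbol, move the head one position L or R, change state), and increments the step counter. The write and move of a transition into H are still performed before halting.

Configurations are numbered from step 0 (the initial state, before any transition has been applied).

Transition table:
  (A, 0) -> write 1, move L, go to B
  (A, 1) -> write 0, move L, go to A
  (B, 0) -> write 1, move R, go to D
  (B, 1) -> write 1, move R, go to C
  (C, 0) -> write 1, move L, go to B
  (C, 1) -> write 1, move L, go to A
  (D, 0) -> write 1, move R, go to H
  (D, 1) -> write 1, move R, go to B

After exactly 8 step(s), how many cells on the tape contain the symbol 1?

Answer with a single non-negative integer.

Step 1: in state A at pos -1, read 0 -> (A,0)->write 1,move L,goto B. Now: state=B, head=-2, tape[-3..1]=00110 (head:  ^)
Step 2: in state B at pos -2, read 0 -> (B,0)->write 1,move R,goto D. Now: state=D, head=-1, tape[-3..1]=01110 (head:   ^)
Step 3: in state D at pos -1, read 1 -> (D,1)->write 1,move R,goto B. Now: state=B, head=0, tape[-3..1]=01110 (head:    ^)
Step 4: in state B at pos 0, read 1 -> (B,1)->write 1,move R,goto C. Now: state=C, head=1, tape[-3..2]=011100 (head:     ^)
Step 5: in state C at pos 1, read 0 -> (C,0)->write 1,move L,goto B. Now: state=B, head=0, tape[-3..2]=011110 (head:    ^)
Step 6: in state B at pos 0, read 1 -> (B,1)->write 1,move R,goto C. Now: state=C, head=1, tape[-3..2]=011110 (head:     ^)
Step 7: in state C at pos 1, read 1 -> (C,1)->write 1,move L,goto A. Now: state=A, head=0, tape[-3..2]=011110 (head:    ^)
Step 8: in state A at pos 0, read 1 -> (A,1)->write 0,move L,goto A. Now: state=A, head=-1, tape[-3..2]=011010 (head:   ^)
Cells containing 1 after step 8: {-2, -1, 1} -> 3 cell(s)

Answer: 3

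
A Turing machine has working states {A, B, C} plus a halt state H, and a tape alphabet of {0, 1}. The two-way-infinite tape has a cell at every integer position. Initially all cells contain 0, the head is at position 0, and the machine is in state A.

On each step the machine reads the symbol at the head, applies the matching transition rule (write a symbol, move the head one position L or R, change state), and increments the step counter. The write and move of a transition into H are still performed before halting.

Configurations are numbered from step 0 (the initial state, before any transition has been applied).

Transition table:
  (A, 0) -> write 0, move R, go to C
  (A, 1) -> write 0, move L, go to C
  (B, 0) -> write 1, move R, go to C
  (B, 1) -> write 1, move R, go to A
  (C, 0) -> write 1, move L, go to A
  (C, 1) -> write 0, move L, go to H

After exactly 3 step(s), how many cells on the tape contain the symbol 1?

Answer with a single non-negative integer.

Answer: 1

Derivation:
Step 1: in state A at pos 0, read 0 -> (A,0)->write 0,move R,goto C. Now: state=C, head=1, tape[-1..2]=0000 (head:   ^)
Step 2: in state C at pos 1, read 0 -> (C,0)->write 1,move L,goto A. Now: state=A, head=0, tape[-1..2]=0010 (head:  ^)
Step 3: in state A at pos 0, read 0 -> (A,0)->write 0,move R,goto C. Now: state=C, head=1, tape[-1..2]=0010 (head:   ^)
Cells containing 1 after step 3: {1} -> 1 cell(s)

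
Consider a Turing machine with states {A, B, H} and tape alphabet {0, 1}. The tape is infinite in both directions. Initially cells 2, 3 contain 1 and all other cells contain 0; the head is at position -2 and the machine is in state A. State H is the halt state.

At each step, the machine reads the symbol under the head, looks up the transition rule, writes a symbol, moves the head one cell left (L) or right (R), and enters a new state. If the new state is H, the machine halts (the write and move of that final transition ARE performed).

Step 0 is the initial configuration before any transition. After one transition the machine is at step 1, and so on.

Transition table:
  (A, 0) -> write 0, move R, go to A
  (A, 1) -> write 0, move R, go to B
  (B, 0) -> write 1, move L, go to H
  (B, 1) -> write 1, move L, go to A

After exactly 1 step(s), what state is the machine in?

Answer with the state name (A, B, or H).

Step 1: in state A at pos -2, read 0 -> (A,0)->write 0,move R,goto A. Now: state=A, head=-1, tape[-3..4]=00000110 (head:   ^)

Answer: A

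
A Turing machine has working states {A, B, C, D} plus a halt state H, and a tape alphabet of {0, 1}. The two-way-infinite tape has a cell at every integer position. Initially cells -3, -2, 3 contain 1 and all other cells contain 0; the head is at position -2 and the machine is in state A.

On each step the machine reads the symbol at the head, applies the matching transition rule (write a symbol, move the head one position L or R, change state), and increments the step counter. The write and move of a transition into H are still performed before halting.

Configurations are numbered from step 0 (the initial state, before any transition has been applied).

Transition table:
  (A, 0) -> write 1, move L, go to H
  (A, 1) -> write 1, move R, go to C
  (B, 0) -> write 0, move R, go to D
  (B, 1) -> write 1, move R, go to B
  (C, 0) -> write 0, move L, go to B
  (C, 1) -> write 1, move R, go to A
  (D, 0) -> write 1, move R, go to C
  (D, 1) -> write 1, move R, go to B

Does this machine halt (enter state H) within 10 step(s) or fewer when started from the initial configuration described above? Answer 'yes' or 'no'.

Step 1: in state A at pos -2, read 1 -> (A,1)->write 1,move R,goto C. Now: state=C, head=-1, tape[-4..4]=011000010 (head:    ^)
Step 2: in state C at pos -1, read 0 -> (C,0)->write 0,move L,goto B. Now: state=B, head=-2, tape[-4..4]=011000010 (head:   ^)
Step 3: in state B at pos -2, read 1 -> (B,1)->write 1,move R,goto B. Now: state=B, head=-1, tape[-4..4]=011000010 (head:    ^)
Step 4: in state B at pos -1, read 0 -> (B,0)->write 0,move R,goto D. Now: state=D, head=0, tape[-4..4]=011000010 (head:     ^)
Step 5: in state D at pos 0, read 0 -> (D,0)->write 1,move R,goto C. Now: state=C, head=1, tape[-4..4]=011010010 (head:      ^)
Step 6: in state C at pos 1, read 0 -> (C,0)->write 0,move L,goto B. Now: state=B, head=0, tape[-4..4]=011010010 (head:     ^)
Step 7: in state B at pos 0, read 1 -> (B,1)->write 1,move R,goto B. Now: state=B, head=1, tape[-4..4]=011010010 (head:      ^)
Step 8: in state B at pos 1, read 0 -> (B,0)->write 0,move R,goto D. Now: state=D, head=2, tape[-4..4]=011010010 (head:       ^)
Step 9: in state D at pos 2, read 0 -> (D,0)->write 1,move R,goto C. Now: state=C, head=3, tape[-4..4]=011010110 (head:        ^)
Step 10: in state C at pos 3, read 1 -> (C,1)->write 1,move R,goto A. Now: state=A, head=4, tape[-4..5]=0110101100 (head:         ^)
After 10 step(s): state = A (not H) -> not halted within 10 -> no

Answer: no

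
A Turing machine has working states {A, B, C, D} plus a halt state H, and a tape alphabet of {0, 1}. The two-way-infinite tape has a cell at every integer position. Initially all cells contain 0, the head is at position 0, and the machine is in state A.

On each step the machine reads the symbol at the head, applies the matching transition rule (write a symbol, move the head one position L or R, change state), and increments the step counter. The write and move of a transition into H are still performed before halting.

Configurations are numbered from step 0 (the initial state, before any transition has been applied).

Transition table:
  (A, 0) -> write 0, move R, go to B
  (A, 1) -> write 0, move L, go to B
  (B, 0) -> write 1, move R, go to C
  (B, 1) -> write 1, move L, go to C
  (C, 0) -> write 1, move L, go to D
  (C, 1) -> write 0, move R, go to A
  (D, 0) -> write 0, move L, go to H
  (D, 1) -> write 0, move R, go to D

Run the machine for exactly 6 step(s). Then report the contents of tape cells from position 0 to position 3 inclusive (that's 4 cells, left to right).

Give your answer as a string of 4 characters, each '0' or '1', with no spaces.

Step 1: in state A at pos 0, read 0 -> (A,0)->write 0,move R,goto B. Now: state=B, head=1, tape[-1..2]=0000 (head:   ^)
Step 2: in state B at pos 1, read 0 -> (B,0)->write 1,move R,goto C. Now: state=C, head=2, tape[-1..3]=00100 (head:    ^)
Step 3: in state C at pos 2, read 0 -> (C,0)->write 1,move L,goto D. Now: state=D, head=1, tape[-1..3]=00110 (head:   ^)
Step 4: in state D at pos 1, read 1 -> (D,1)->write 0,move R,goto D. Now: state=D, head=2, tape[-1..3]=00010 (head:    ^)
Step 5: in state D at pos 2, read 1 -> (D,1)->write 0,move R,goto D. Now: state=D, head=3, tape[-1..4]=000000 (head:     ^)
Step 6: in state D at pos 3, read 0 -> (D,0)->write 0,move L,goto H. Now: state=H, head=2, tape[-1..4]=000000 (head:    ^)

Answer: 0000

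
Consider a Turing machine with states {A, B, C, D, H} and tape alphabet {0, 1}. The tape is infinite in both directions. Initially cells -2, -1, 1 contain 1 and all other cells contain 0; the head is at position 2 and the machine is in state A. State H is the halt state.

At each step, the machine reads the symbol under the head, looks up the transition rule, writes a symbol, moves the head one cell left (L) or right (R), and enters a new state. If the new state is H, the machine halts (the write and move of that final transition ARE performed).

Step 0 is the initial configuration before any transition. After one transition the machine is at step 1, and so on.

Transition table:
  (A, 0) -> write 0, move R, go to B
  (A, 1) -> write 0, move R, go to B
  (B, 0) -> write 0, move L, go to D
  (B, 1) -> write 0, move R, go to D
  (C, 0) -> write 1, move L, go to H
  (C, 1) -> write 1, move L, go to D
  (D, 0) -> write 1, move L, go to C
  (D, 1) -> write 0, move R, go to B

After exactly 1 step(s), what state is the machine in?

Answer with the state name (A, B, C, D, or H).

Answer: B

Derivation:
Step 1: in state A at pos 2, read 0 -> (A,0)->write 0,move R,goto B. Now: state=B, head=3, tape[-3..4]=01101000 (head:       ^)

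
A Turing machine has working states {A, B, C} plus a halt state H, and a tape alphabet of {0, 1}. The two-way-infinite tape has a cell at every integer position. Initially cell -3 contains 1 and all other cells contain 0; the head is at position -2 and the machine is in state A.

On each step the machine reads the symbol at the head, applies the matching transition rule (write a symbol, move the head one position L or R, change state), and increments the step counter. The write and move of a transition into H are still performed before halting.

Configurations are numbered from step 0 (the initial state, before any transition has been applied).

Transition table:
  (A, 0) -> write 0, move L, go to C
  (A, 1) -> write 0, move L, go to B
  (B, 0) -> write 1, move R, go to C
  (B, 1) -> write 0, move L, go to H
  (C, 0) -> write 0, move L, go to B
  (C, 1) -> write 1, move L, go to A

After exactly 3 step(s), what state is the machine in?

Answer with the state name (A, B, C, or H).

Answer: C

Derivation:
Step 1: in state A at pos -2, read 0 -> (A,0)->write 0,move L,goto C. Now: state=C, head=-3, tape[-4..-1]=0100 (head:  ^)
Step 2: in state C at pos -3, read 1 -> (C,1)->write 1,move L,goto A. Now: state=A, head=-4, tape[-5..-1]=00100 (head:  ^)
Step 3: in state A at pos -4, read 0 -> (A,0)->write 0,move L,goto C. Now: state=C, head=-5, tape[-6..-1]=000100 (head:  ^)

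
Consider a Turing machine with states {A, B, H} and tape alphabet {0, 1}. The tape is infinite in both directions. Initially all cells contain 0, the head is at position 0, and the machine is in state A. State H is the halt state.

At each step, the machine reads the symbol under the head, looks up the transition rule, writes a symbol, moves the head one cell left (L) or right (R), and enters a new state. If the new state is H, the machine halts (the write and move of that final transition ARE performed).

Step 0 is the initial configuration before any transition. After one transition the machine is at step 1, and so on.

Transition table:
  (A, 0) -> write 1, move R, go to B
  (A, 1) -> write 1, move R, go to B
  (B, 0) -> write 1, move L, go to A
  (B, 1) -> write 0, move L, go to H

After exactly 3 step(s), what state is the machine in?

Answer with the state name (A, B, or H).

Answer: B

Derivation:
Step 1: in state A at pos 0, read 0 -> (A,0)->write 1,move R,goto B. Now: state=B, head=1, tape[-1..2]=0100 (head:   ^)
Step 2: in state B at pos 1, read 0 -> (B,0)->write 1,move L,goto A. Now: state=A, head=0, tape[-1..2]=0110 (head:  ^)
Step 3: in state A at pos 0, read 1 -> (A,1)->write 1,move R,goto B. Now: state=B, head=1, tape[-1..2]=0110 (head:   ^)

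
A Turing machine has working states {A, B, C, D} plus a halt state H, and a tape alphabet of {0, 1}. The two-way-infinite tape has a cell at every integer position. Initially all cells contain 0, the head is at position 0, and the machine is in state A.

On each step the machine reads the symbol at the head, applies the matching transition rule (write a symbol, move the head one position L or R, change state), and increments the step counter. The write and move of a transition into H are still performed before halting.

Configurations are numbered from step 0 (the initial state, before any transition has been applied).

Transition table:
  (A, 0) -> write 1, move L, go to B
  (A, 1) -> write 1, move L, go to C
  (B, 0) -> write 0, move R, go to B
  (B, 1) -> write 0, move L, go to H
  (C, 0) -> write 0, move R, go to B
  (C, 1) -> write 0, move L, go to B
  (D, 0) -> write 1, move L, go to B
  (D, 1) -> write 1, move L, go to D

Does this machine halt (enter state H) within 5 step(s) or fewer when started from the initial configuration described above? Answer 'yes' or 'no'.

Step 1: in state A at pos 0, read 0 -> (A,0)->write 1,move L,goto B. Now: state=B, head=-1, tape[-2..1]=0010 (head:  ^)
Step 2: in state B at pos -1, read 0 -> (B,0)->write 0,move R,goto B. Now: state=B, head=0, tape[-2..1]=0010 (head:   ^)
Step 3: in state B at pos 0, read 1 -> (B,1)->write 0,move L,goto H. Now: state=H, head=-1, tape[-2..1]=0000 (head:  ^)
State H reached at step 3; 3 <= 5 -> yes

Answer: yes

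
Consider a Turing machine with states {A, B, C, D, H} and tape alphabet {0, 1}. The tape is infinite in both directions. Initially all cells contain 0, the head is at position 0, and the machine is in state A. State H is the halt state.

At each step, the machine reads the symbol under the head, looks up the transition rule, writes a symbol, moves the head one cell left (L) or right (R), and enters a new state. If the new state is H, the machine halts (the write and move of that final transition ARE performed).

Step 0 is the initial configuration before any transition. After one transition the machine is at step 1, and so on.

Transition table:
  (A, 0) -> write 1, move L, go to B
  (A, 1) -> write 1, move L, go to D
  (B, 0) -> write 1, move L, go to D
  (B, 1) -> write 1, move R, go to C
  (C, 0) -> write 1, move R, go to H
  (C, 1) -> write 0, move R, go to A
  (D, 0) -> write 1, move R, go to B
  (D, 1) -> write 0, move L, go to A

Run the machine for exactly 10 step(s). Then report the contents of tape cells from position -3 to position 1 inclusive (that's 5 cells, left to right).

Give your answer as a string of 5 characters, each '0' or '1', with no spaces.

Answer: 11011

Derivation:
Step 1: in state A at pos 0, read 0 -> (A,0)->write 1,move L,goto B. Now: state=B, head=-1, tape[-2..1]=0010 (head:  ^)
Step 2: in state B at pos -1, read 0 -> (B,0)->write 1,move L,goto D. Now: state=D, head=-2, tape[-3..1]=00110 (head:  ^)
Step 3: in state D at pos -2, read 0 -> (D,0)->write 1,move R,goto B. Now: state=B, head=-1, tape[-3..1]=01110 (head:   ^)
Step 4: in state B at pos -1, read 1 -> (B,1)->write 1,move R,goto C. Now: state=C, head=0, tape[-3..1]=01110 (head:    ^)
Step 5: in state C at pos 0, read 1 -> (C,1)->write 0,move R,goto A. Now: state=A, head=1, tape[-3..2]=011000 (head:     ^)
Step 6: in state A at pos 1, read 0 -> (A,0)->write 1,move L,goto B. Now: state=B, head=0, tape[-3..2]=011010 (head:    ^)
Step 7: in state B at pos 0, read 0 -> (B,0)->write 1,move L,goto D. Now: state=D, head=-1, tape[-3..2]=011110 (head:   ^)
Step 8: in state D at pos -1, read 1 -> (D,1)->write 0,move L,goto A. Now: state=A, head=-2, tape[-3..2]=010110 (head:  ^)
Step 9: in state A at pos -2, read 1 -> (A,1)->write 1,move L,goto D. Now: state=D, head=-3, tape[-4..2]=0010110 (head:  ^)
Step 10: in state D at pos -3, read 0 -> (D,0)->write 1,move R,goto B. Now: state=B, head=-2, tape[-4..2]=0110110 (head:   ^)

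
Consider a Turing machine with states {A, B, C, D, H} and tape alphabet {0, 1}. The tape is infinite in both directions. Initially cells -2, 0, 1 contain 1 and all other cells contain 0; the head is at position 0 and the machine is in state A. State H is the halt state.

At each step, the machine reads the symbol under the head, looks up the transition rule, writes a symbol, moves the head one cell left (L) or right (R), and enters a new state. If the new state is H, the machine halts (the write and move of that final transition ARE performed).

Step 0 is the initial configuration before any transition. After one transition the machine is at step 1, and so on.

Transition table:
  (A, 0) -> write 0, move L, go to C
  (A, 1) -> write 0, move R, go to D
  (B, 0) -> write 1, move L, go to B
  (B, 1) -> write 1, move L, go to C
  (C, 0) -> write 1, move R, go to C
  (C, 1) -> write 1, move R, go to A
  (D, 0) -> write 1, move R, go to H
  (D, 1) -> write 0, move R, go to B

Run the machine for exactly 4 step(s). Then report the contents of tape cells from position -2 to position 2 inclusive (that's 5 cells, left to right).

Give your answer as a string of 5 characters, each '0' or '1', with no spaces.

Step 1: in state A at pos 0, read 1 -> (A,1)->write 0,move R,goto D. Now: state=D, head=1, tape[-3..2]=010010 (head:     ^)
Step 2: in state D at pos 1, read 1 -> (D,1)->write 0,move R,goto B. Now: state=B, head=2, tape[-3..3]=0100000 (head:      ^)
Step 3: in state B at pos 2, read 0 -> (B,0)->write 1,move L,goto B. Now: state=B, head=1, tape[-3..3]=0100010 (head:     ^)
Step 4: in state B at pos 1, read 0 -> (B,0)->write 1,move L,goto B. Now: state=B, head=0, tape[-3..3]=0100110 (head:    ^)

Answer: 10011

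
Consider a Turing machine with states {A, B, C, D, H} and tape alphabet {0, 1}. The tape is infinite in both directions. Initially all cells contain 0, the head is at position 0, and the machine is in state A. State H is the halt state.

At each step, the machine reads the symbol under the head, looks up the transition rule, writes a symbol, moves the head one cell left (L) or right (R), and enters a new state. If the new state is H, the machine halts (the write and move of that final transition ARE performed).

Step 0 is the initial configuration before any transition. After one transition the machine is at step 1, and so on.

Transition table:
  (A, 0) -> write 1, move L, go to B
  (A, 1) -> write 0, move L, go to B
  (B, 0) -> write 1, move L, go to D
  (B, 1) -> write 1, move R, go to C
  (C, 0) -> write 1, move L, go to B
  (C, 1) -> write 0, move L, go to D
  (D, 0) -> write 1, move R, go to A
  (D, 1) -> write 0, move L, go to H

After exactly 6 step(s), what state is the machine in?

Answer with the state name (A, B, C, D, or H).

Step 1: in state A at pos 0, read 0 -> (A,0)->write 1,move L,goto B. Now: state=B, head=-1, tape[-2..1]=0010 (head:  ^)
Step 2: in state B at pos -1, read 0 -> (B,0)->write 1,move L,goto D. Now: state=D, head=-2, tape[-3..1]=00110 (head:  ^)
Step 3: in state D at pos -2, read 0 -> (D,0)->write 1,move R,goto A. Now: state=A, head=-1, tape[-3..1]=01110 (head:   ^)
Step 4: in state A at pos -1, read 1 -> (A,1)->write 0,move L,goto B. Now: state=B, head=-2, tape[-3..1]=01010 (head:  ^)
Step 5: in state B at pos -2, read 1 -> (B,1)->write 1,move R,goto C. Now: state=C, head=-1, tape[-3..1]=01010 (head:   ^)
Step 6: in state C at pos -1, read 0 -> (C,0)->write 1,move L,goto B. Now: state=B, head=-2, tape[-3..1]=01110 (head:  ^)

Answer: B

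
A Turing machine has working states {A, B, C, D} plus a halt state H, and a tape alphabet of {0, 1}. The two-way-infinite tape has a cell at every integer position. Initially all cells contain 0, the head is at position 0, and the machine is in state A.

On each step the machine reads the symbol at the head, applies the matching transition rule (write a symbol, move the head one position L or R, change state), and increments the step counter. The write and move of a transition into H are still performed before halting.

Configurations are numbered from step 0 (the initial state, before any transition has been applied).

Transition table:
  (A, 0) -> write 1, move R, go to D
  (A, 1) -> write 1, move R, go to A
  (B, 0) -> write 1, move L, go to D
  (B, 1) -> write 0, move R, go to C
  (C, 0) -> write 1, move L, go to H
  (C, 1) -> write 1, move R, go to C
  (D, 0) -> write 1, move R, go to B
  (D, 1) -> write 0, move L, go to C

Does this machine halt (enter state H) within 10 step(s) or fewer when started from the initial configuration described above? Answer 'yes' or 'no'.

Step 1: in state A at pos 0, read 0 -> (A,0)->write 1,move R,goto D. Now: state=D, head=1, tape[-1..2]=0100 (head:   ^)
Step 2: in state D at pos 1, read 0 -> (D,0)->write 1,move R,goto B. Now: state=B, head=2, tape[-1..3]=01100 (head:    ^)
Step 3: in state B at pos 2, read 0 -> (B,0)->write 1,move L,goto D. Now: state=D, head=1, tape[-1..3]=01110 (head:   ^)
Step 4: in state D at pos 1, read 1 -> (D,1)->write 0,move L,goto C. Now: state=C, head=0, tape[-1..3]=01010 (head:  ^)
Step 5: in state C at pos 0, read 1 -> (C,1)->write 1,move R,goto C. Now: state=C, head=1, tape[-1..3]=01010 (head:   ^)
Step 6: in state C at pos 1, read 0 -> (C,0)->write 1,move L,goto H. Now: state=H, head=0, tape[-1..3]=01110 (head:  ^)
State H reached at step 6; 6 <= 10 -> yes

Answer: yes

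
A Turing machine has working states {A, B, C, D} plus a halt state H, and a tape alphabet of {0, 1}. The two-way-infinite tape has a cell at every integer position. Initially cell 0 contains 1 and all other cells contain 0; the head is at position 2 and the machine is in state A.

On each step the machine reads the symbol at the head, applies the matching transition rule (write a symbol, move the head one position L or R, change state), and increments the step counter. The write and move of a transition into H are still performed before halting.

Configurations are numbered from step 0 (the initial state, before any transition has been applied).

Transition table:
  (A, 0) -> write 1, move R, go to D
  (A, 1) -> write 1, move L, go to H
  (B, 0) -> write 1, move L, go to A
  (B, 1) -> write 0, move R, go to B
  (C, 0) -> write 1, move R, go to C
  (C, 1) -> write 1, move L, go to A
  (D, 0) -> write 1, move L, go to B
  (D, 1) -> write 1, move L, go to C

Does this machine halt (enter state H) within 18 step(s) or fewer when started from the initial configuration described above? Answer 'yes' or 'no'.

Answer: yes

Derivation:
Step 1: in state A at pos 2, read 0 -> (A,0)->write 1,move R,goto D. Now: state=D, head=3, tape[-1..4]=010100 (head:     ^)
Step 2: in state D at pos 3, read 0 -> (D,0)->write 1,move L,goto B. Now: state=B, head=2, tape[-1..4]=010110 (head:    ^)
Step 3: in state B at pos 2, read 1 -> (B,1)->write 0,move R,goto B. Now: state=B, head=3, tape[-1..4]=010010 (head:     ^)
Step 4: in state B at pos 3, read 1 -> (B,1)->write 0,move R,goto B. Now: state=B, head=4, tape[-1..5]=0100000 (head:      ^)
Step 5: in state B at pos 4, read 0 -> (B,0)->write 1,move L,goto A. Now: state=A, head=3, tape[-1..5]=0100010 (head:     ^)
Step 6: in state A at pos 3, read 0 -> (A,0)->write 1,move R,goto D. Now: state=D, head=4, tape[-1..5]=0100110 (head:      ^)
Step 7: in state D at pos 4, read 1 -> (D,1)->write 1,move L,goto C. Now: state=C, head=3, tape[-1..5]=0100110 (head:     ^)
Step 8: in state C at pos 3, read 1 -> (C,1)->write 1,move L,goto A. Now: state=A, head=2, tape[-1..5]=0100110 (head:    ^)
Step 9: in state A at pos 2, read 0 -> (A,0)->write 1,move R,goto D. Now: state=D, head=3, tape[-1..5]=0101110 (head:     ^)
Step 10: in state D at pos 3, read 1 -> (D,1)->write 1,move L,goto C. Now: state=C, head=2, tape[-1..5]=0101110 (head:    ^)
Step 11: in state C at pos 2, read 1 -> (C,1)->write 1,move L,goto A. Now: state=A, head=1, tape[-1..5]=0101110 (head:   ^)
Step 12: in state A at pos 1, read 0 -> (A,0)->write 1,move R,goto D. Now: state=D, head=2, tape[-1..5]=0111110 (head:    ^)
Step 13: in state D at pos 2, read 1 -> (D,1)->write 1,move L,goto C. Now: state=C, head=1, tape[-1..5]=0111110 (head:   ^)
Step 14: in state C at pos 1, read 1 -> (C,1)->write 1,move L,goto A. Now: state=A, head=0, tape[-1..5]=0111110 (head:  ^)
Step 15: in state A at pos 0, read 1 -> (A,1)->write 1,move L,goto H. Now: state=H, head=-1, tape[-2..5]=00111110 (head:  ^)
State H reached at step 15; 15 <= 18 -> yes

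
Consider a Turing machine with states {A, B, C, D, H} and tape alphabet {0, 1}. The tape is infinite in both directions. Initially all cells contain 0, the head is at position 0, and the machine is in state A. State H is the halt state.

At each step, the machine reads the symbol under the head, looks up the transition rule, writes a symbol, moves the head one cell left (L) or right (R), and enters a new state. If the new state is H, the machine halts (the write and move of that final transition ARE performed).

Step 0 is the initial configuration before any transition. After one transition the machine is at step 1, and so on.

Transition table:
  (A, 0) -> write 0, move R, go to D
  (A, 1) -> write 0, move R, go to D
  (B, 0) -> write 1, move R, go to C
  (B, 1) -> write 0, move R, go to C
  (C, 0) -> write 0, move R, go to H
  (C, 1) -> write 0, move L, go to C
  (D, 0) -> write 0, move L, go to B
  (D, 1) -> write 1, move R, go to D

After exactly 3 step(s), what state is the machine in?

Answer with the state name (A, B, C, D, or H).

Answer: C

Derivation:
Step 1: in state A at pos 0, read 0 -> (A,0)->write 0,move R,goto D. Now: state=D, head=1, tape[-1..2]=0000 (head:   ^)
Step 2: in state D at pos 1, read 0 -> (D,0)->write 0,move L,goto B. Now: state=B, head=0, tape[-1..2]=0000 (head:  ^)
Step 3: in state B at pos 0, read 0 -> (B,0)->write 1,move R,goto C. Now: state=C, head=1, tape[-1..2]=0100 (head:   ^)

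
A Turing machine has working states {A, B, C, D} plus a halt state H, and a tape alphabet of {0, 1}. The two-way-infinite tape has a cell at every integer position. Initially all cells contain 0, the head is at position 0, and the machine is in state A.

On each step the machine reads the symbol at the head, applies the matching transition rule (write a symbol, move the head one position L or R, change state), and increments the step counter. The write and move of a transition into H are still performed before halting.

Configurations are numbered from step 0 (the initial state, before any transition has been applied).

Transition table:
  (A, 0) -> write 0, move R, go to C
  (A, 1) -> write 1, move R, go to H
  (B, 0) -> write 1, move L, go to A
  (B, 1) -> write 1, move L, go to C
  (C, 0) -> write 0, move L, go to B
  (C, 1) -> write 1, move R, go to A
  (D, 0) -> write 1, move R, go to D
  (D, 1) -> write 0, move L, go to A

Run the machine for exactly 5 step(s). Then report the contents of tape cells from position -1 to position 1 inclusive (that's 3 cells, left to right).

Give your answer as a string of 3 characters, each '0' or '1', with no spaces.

Answer: 010

Derivation:
Step 1: in state A at pos 0, read 0 -> (A,0)->write 0,move R,goto C. Now: state=C, head=1, tape[-1..2]=0000 (head:   ^)
Step 2: in state C at pos 1, read 0 -> (C,0)->write 0,move L,goto B. Now: state=B, head=0, tape[-1..2]=0000 (head:  ^)
Step 3: in state B at pos 0, read 0 -> (B,0)->write 1,move L,goto A. Now: state=A, head=-1, tape[-2..2]=00100 (head:  ^)
Step 4: in state A at pos -1, read 0 -> (A,0)->write 0,move R,goto C. Now: state=C, head=0, tape[-2..2]=00100 (head:   ^)
Step 5: in state C at pos 0, read 1 -> (C,1)->write 1,move R,goto A. Now: state=A, head=1, tape[-2..2]=00100 (head:    ^)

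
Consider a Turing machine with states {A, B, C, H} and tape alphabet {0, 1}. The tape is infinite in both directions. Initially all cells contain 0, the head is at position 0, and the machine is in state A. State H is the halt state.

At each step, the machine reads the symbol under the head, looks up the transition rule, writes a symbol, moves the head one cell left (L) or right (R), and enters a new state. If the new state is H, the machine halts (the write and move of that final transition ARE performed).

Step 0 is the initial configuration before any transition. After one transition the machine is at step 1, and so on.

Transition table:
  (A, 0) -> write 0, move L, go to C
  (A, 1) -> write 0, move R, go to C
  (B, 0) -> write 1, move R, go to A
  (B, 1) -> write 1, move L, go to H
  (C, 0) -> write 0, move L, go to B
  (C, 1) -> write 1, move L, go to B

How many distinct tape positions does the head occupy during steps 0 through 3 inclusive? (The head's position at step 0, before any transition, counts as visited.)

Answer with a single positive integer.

Step 1: in state A at pos 0, read 0 -> (A,0)->write 0,move L,goto C. Now: state=C, head=-1, tape[-2..1]=0000 (head:  ^)
Step 2: in state C at pos -1, read 0 -> (C,0)->write 0,move L,goto B. Now: state=B, head=-2, tape[-3..1]=00000 (head:  ^)
Step 3: in state B at pos -2, read 0 -> (B,0)->write 1,move R,goto A. Now: state=A, head=-1, tape[-3..1]=01000 (head:   ^)
Head positions at steps 0..3: starting at 0, distinct positions visited = {-2, -1, 0} -> 3 position(s)

Answer: 3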